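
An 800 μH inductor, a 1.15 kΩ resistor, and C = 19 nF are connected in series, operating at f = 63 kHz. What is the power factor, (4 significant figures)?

ω = 2πf = 395800 rad/s
X_L = ωL = 316.7 Ω
X_C = 1/(ωC) = 133.0 Ω
Net reactance X = X_L − X_C = 183.7 Ω
Z = 1150 + j183.7 Ω
|Z| = √(1150² + 183.7²) = 1165 Ω
∠Z = arctan(183.7/1150) = 9.076°
cos φ = cos(9.076°) = 0.9875

0.9875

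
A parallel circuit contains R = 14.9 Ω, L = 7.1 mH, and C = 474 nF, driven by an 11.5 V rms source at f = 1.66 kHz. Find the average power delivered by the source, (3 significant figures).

8.88 W

ω = 2πf = 10430 rad/s
X_L = ωL = 74.1 Ω
X_C = 1/(ωC) = 202 Ω
Parallel: admittances add. Y = 1/R + 1/(jωL) + jωC
Y = (0.0671 − j0.00856) S
|Y| = 0.0677 S → |Z| = 1/|Y| = 14.8 Ω, ∠Z = −∠Y = 7.27°
I = V/|Z| = 778 mA
P = VI cos φ = 11.5 × 0.778 × cos(7.27°) = 8.88 W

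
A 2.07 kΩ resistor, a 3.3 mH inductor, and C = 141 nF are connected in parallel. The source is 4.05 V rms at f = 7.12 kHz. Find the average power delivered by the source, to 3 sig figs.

7.92 mW

ω = 2πf = 44740 rad/s
X_L = ωL = 148 Ω
X_C = 1/(ωC) = 159 Ω
Parallel: admittances add. Y = 1/R + 1/(jωL) + jωC
Y = (0.000483 − j0.000466) S
|Y| = 0.000671 S → |Z| = 1/|Y| = 1490 Ω, ∠Z = −∠Y = 44.0°
I = V/|Z| = 2.72 mA
P = VI cos φ = 4.05 × 0.00272 × cos(44.0°) = 7.92 mW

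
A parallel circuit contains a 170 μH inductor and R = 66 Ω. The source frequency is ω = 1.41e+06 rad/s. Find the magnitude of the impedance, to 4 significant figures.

63.63 Ω

X_L = ωL = 239.7 Ω
Parallel: admittances add. Y = 1/R + 1/(jωL)
Y = (0.01515 − j0.004172) S
|Y| = 0.01572 S → |Z| = 1/|Y| = 63.63 Ω, ∠Z = −∠Y = 15.39°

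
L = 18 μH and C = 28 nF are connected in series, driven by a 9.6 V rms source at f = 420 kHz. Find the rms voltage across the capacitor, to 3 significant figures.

ω = 2πf = 2.639e+06 rad/s
X_L = ωL = 47.5 Ω
X_C = 1/(ωC) = 13.5 Ω
Net reactance X = X_L − X_C = 34.0 Ω
Z = j34.0 Ω
|Z| = √(0² + 34.0²) = 34.0 Ω
I = V/|Z| = 283 mA
V_C = I·|Z_C| = 0.283 × 13.5 = 3.82 V

3.82 V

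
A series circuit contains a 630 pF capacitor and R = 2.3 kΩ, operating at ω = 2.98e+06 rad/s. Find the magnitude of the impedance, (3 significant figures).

2360 Ω

X_C = 1/(ωC) = 533 Ω
Z = 2300 − j533 Ω
|Z| = √(2300² + 533²) = 2360 Ω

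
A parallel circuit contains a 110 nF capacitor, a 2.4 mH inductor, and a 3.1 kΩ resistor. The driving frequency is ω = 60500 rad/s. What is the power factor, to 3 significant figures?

0.812

X_L = ωL = 145 Ω
X_C = 1/(ωC) = 150 Ω
Parallel: admittances add. Y = 1/R + 1/(jωL) + jωC
Y = (0.000323 − j0.000232) S
|Y| = 0.000397 S → |Z| = 1/|Y| = 2520 Ω, ∠Z = −∠Y = 35.7°
cos φ = cos(35.7°) = 0.812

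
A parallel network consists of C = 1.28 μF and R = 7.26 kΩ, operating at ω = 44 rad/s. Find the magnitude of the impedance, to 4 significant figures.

X_C = 1/(ωC) = 17760 Ω
Parallel: admittances add. Y = 1/R + jωC
Y = (0.0001377 + j5.632e-05) S
|Y| = 0.0001488 S → |Z| = 1/|Y| = 6720 Ω, ∠Z = −∠Y = -22.24°

6720 Ω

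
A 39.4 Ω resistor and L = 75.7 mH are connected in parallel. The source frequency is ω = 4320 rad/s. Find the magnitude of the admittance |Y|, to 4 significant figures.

X_L = ωL = 327.0 Ω
Parallel: admittances add. Y = 1/R + 1/(jωL)
Y = (0.02538 − j0.003058) S
|Y| = 0.02556 S → |Z| = 1/|Y| = 39.12 Ω, ∠Z = −∠Y = 6.870°

25.56 mS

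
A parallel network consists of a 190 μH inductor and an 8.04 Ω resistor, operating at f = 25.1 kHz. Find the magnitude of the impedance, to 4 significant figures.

7.765 Ω

ω = 2πf = 157700 rad/s
X_L = ωL = 29.96 Ω
Parallel: admittances add. Y = 1/R + 1/(jωL)
Y = (0.1244 − j0.03337) S
|Y| = 0.1288 S → |Z| = 1/|Y| = 7.765 Ω, ∠Z = −∠Y = 15.02°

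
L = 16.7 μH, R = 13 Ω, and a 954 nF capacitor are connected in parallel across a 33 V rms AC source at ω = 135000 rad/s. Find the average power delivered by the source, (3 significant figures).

X_L = ωL = 2.25 Ω
X_C = 1/(ωC) = 7.76 Ω
Parallel: admittances add. Y = 1/R + 1/(jωL) + jωC
Y = (0.0769 − j0.315) S
|Y| = 0.324 S → |Z| = 1/|Y| = 3.09 Ω, ∠Z = −∠Y = 76.3°
I = V/|Z| = 10.7 A
P = VI cos φ = 33 × 10.7 × cos(76.3°) = 83.8 W

83.8 W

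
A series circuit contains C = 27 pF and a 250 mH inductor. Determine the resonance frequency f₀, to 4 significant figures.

ω₀ = 1/√(LC) = 1/√(0.25 × 2.7e-11) = 384900 rad/s
f₀ = ω₀/(2π) = 61.26 kHz

61.26 kHz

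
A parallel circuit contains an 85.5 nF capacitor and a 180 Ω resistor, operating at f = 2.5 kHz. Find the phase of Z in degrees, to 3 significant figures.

-13.6°

ω = 2πf = 15710 rad/s
X_C = 1/(ωC) = 745 Ω
Parallel: admittances add. Y = 1/R + jωC
Y = (0.00556 + j0.00134) S
|Y| = 0.00572 S → |Z| = 1/|Y| = 175 Ω, ∠Z = −∠Y = -13.6°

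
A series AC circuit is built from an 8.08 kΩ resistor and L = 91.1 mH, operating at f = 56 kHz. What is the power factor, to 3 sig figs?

0.244

ω = 2πf = 351900 rad/s
X_L = ωL = 32100 Ω
Z = 8080 + j32100 Ω
|Z| = √(8080² + 32100²) = 33100 Ω
∠Z = arctan(32100/8080) = 75.9°
cos φ = cos(75.9°) = 0.244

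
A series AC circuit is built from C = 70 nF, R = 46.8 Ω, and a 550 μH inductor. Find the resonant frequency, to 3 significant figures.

ω₀ = 1/√(LC) = 1/√(0.00055 × 7e-08) = 161200 rad/s
f₀ = ω₀/(2π) = 25.7 kHz

25.7 kHz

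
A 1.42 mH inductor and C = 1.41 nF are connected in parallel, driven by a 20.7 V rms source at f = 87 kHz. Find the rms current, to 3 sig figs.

10.7 mA

ω = 2πf = 546600 rad/s
X_L = ωL = 776 Ω
X_C = 1/(ωC) = 1300 Ω
Parallel: admittances add. Y = 1/(jωL) + jωC
Y = (0 − j0.000518) S
|Y| = 0.000518 S → |Z| = 1/|Y| = 1930 Ω, ∠Z = −∠Y = 90.0°
I = V/|Z| = 20.7/1930 = 10.7 mA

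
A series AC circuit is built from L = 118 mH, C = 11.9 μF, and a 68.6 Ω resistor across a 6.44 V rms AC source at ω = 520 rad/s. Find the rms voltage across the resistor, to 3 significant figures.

3.64 V

X_L = ωL = 61.4 Ω
X_C = 1/(ωC) = 162 Ω
Net reactance X = X_L − X_C = -100 Ω
Z = 68.6 − j100 Ω
|Z| = √(68.6² + 100²) = 121 Ω
I = V/|Z| = 53.0 mA
V_R = I·|Z_R| = 0.0530 × 68.6 = 3.64 V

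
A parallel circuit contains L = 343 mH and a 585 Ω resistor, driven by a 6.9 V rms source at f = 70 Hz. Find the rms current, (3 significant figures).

47.2 mA

ω = 2πf = 439.8 rad/s
X_L = ωL = 151 Ω
Parallel: admittances add. Y = 1/R + 1/(jωL)
Y = (0.00171 − j0.00663) S
|Y| = 0.00685 S → |Z| = 1/|Y| = 146 Ω, ∠Z = −∠Y = 75.5°
I = V/|Z| = 6.9/146 = 47.2 mA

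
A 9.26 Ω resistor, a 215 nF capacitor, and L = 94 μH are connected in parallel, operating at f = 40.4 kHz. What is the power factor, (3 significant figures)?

ω = 2πf = 253800 rad/s
X_L = ωL = 23.9 Ω
X_C = 1/(ωC) = 18.3 Ω
Parallel: admittances add. Y = 1/R + 1/(jωL) + jωC
Y = (0.108 + j0.0127) S
|Y| = 0.109 S → |Z| = 1/|Y| = 9.20 Ω, ∠Z = −∠Y = -6.69°
cos φ = cos(-6.69°) = 0.993

0.993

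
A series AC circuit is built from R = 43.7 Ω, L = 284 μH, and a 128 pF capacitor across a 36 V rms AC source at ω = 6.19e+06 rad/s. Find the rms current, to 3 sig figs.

X_L = ωL = 1760 Ω
X_C = 1/(ωC) = 1260 Ω
Net reactance X = X_L − X_C = 496 Ω
Z = 43.7 + j496 Ω
|Z| = √(43.7² + 496²) = 498 Ω
I = V/|Z| = 36/498 = 72.3 mA

72.3 mA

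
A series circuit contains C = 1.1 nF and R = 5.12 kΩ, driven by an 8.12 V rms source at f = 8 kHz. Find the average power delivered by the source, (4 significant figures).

ω = 2πf = 50270 rad/s
X_C = 1/(ωC) = 18090 Ω
Z = 5120 − j18090 Ω
|Z| = √(5120² + 18090²) = 18800 Ω
∠Z = arctan(-18090/5120) = -74.19°
I = V/|Z| = 432.0 μA
P = VI cos φ = 8.12 × 0.0004320 × cos(-74.19°) = 955.5 μW

955.5 μW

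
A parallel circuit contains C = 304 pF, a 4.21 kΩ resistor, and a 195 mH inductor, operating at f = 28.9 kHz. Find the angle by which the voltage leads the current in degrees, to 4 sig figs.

ω = 2πf = 181600 rad/s
X_L = ωL = 35410 Ω
X_C = 1/(ωC) = 18120 Ω
Parallel: admittances add. Y = 1/R + 1/(jωL) + jωC
Y = (0.0002375 + j2.696e-05) S
|Y| = 0.0002391 S → |Z| = 1/|Y| = 4183 Ω, ∠Z = −∠Y = -6.475°

-6.475°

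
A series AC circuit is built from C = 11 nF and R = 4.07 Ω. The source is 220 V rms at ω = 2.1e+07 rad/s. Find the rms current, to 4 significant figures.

37.03 A

X_C = 1/(ωC) = 4.329 Ω
Z = 4.070 − j4.329 Ω
|Z| = √(4.070² + 4.329²) = 5.942 Ω
I = V/|Z| = 220/5.942 = 37.03 A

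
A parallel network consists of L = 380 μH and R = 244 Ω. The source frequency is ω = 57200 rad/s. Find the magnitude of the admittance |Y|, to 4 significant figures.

46.19 mS

X_L = ωL = 21.74 Ω
Parallel: admittances add. Y = 1/R + 1/(jωL)
Y = (0.004098 − j0.04601) S
|Y| = 0.04619 S → |Z| = 1/|Y| = 21.65 Ω, ∠Z = −∠Y = 84.91°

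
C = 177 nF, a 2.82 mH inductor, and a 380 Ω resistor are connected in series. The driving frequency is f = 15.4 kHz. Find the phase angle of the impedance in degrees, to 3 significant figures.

ω = 2πf = 96760 rad/s
X_L = ωL = 273 Ω
X_C = 1/(ωC) = 58.4 Ω
Net reactance X = X_L − X_C = 214 Ω
Z = 380 + j214 Ω
|Z| = √(380² + 214²) = 436 Ω
∠Z = arctan(214/380) = 29.4°

29.4°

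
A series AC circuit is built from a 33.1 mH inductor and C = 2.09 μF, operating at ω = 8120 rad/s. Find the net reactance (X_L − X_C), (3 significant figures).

210 Ω

X_L = ωL = 269 Ω
X_C = 1/(ωC) = 58.9 Ω
X = 269 − 58.9 = 210 Ω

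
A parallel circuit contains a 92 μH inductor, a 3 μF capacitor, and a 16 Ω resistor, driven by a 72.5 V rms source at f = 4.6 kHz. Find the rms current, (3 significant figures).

21.5 A

ω = 2πf = 28900 rad/s
X_L = ωL = 2.66 Ω
X_C = 1/(ωC) = 11.5 Ω
Parallel: admittances add. Y = 1/R + 1/(jωL) + jωC
Y = (0.0625 − j0.289) S
|Y| = 0.296 S → |Z| = 1/|Y| = 3.38 Ω, ∠Z = −∠Y = 77.8°
I = V/|Z| = 72.5/3.38 = 21.5 A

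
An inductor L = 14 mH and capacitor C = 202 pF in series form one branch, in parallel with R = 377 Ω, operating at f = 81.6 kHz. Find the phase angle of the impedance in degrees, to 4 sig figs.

ω = 2πf = 512700 rad/s
X_L = ωL = 7178 Ω
X_C = 1/(ωC) = 9656 Ω
Branch 1: Z₁ = R = 377.0 Ω
Branch 2 (series LC): Z₂ = j(X_L − X_C) = −j2478 Ω
Parallel: Z = Z₁Z₂/(Z₁+Z₂), |Z| = 372.7 Ω, ∠Z = -8.652°

-8.652°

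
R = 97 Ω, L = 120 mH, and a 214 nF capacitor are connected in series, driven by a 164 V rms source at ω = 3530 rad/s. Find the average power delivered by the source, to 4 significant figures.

3.183 W

X_L = ωL = 423.6 Ω
X_C = 1/(ωC) = 1324 Ω
Net reactance X = X_L − X_C = -900.2 Ω
Z = 97.00 − j900.2 Ω
|Z| = √(97.00² + 900.2²) = 905.4 Ω
∠Z = arctan(-900.2/97.00) = -83.85°
I = V/|Z| = 181.1 mA
P = VI cos φ = 164 × 0.1811 × cos(-83.85°) = 3.183 W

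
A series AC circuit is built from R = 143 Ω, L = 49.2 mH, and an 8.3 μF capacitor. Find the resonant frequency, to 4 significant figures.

249.1 Hz

ω₀ = 1/√(LC) = 1/√(0.0492 × 8.3e-06) = 1565 rad/s
f₀ = ω₀/(2π) = 249.1 Hz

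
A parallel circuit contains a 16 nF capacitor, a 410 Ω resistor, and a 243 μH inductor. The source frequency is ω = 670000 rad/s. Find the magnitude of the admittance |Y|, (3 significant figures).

5.19 mS

X_L = ωL = 163 Ω
X_C = 1/(ωC) = 93.3 Ω
Parallel: admittances add. Y = 1/R + 1/(jωL) + jωC
Y = (0.00244 + j0.00458) S
|Y| = 0.00519 S → |Z| = 1/|Y| = 193 Ω, ∠Z = −∠Y = -62.0°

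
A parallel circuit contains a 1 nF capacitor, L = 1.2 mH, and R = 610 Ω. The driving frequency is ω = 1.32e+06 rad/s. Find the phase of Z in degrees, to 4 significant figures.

X_L = ωL = 1584 Ω
X_C = 1/(ωC) = 757.6 Ω
Parallel: admittances add. Y = 1/R + 1/(jωL) + jωC
Y = (0.001639 + j0.0006887) S
|Y| = 0.001778 S → |Z| = 1/|Y| = 562.4 Ω, ∠Z = −∠Y = -22.79°

-22.79°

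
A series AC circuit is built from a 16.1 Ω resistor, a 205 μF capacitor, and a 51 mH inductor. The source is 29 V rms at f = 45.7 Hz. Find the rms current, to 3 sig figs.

1.78 A

ω = 2πf = 287.1 rad/s
X_L = ωL = 14.6 Ω
X_C = 1/(ωC) = 17.0 Ω
Net reactance X = X_L − X_C = -2.34 Ω
Z = 16.1 − j2.34 Ω
|Z| = √(16.1² + 2.34²) = 16.3 Ω
I = V/|Z| = 29/16.3 = 1.78 A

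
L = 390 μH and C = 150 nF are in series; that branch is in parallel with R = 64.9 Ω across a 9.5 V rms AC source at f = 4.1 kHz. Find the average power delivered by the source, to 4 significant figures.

1.391 W

ω = 2πf = 25760 rad/s
X_L = ωL = 10.05 Ω
X_C = 1/(ωC) = 258.8 Ω
Branch 1: Z₁ = R = 64.90 Ω
Branch 2 (series LC): Z₂ = j(X_L − X_C) = −j248.7 Ω
Parallel: Z = Z₁Z₂/(Z₁+Z₂), |Z| = 62.80 Ω, ∠Z = -14.62°
I = V/|Z| = 151.3 mA
P = VI cos φ = 9.5 × 0.1513 × cos(-14.62°) = 1.391 W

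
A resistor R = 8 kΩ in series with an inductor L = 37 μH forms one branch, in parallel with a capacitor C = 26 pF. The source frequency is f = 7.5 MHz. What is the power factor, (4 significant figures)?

0.09902

ω = 2πf = 4.712e+07 rad/s
X_L = ωL = 1744 Ω
X_C = 1/(ωC) = 816.2 Ω
Branch 1 (R+jX_L): Z₁ = 8000 + j1744 Ω, |Z₁| = 8188 Ω
Branch 2 (−jX_C): Z₂ = −j816.2 Ω
Parallel: Z = Z₁Z₂/(Z₁+Z₂), |Z| = 829.8 Ω, ∠Z = -84.32°
cos φ = cos(-84.32°) = 0.09902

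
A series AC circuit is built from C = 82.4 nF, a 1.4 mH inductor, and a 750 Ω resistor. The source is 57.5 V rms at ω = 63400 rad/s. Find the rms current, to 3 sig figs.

76.0 mA

X_L = ωL = 88.8 Ω
X_C = 1/(ωC) = 191 Ω
Net reactance X = X_L − X_C = -103 Ω
Z = 750 − j103 Ω
|Z| = √(750² + 103²) = 757 Ω
I = V/|Z| = 57.5/757 = 76.0 mA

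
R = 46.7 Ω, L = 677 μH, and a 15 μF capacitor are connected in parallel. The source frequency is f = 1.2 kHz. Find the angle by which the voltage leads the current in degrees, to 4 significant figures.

75.50°

ω = 2πf = 7540 rad/s
X_L = ωL = 5.104 Ω
X_C = 1/(ωC) = 8.842 Ω
Parallel: admittances add. Y = 1/R + 1/(jωL) + jωC
Y = (0.02141 − j0.08281) S
|Y| = 0.08553 S → |Z| = 1/|Y| = 11.69 Ω, ∠Z = −∠Y = 75.50°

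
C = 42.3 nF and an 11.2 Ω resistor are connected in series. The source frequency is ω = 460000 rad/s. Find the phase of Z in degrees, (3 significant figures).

X_C = 1/(ωC) = 51.4 Ω
Z = 11.2 − j51.4 Ω
|Z| = √(11.2² + 51.4²) = 52.6 Ω
∠Z = arctan(-51.4/11.2) = -77.7°

-77.7°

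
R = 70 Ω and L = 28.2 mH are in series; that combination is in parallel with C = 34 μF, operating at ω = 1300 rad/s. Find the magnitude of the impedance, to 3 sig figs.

X_L = ωL = 36.7 Ω
X_C = 1/(ωC) = 22.6 Ω
Branch 1 (R+jX_L): Z₁ = 70.0 + j36.7 Ω, |Z₁| = 79.0 Ω
Branch 2 (−jX_C): Z₂ = −j22.6 Ω
Parallel: Z = Z₁Z₂/(Z₁+Z₂), |Z| = 25.0 Ω, ∠Z = -73.7°

25.0 Ω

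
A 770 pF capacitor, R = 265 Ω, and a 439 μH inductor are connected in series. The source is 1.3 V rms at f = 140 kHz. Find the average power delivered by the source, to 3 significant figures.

356 μW

ω = 2πf = 879600 rad/s
X_L = ωL = 386 Ω
X_C = 1/(ωC) = 1480 Ω
Net reactance X = X_L − X_C = -1090 Ω
Z = 265 − j1090 Ω
|Z| = √(265² + 1090²) = 1120 Ω
∠Z = arctan(-1090/265) = -76.3°
I = V/|Z| = 1.16 mA
P = VI cos φ = 1.3 × 0.00116 × cos(-76.3°) = 356 μW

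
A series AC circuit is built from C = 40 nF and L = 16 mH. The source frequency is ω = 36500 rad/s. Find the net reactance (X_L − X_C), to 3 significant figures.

X_L = ωL = 584 Ω
X_C = 1/(ωC) = 685 Ω
X = 584 − 685 = -101 Ω

-101 Ω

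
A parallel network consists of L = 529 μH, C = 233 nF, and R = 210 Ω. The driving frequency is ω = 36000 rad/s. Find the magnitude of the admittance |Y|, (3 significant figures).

44.4 mS

X_L = ωL = 19.0 Ω
X_C = 1/(ωC) = 119 Ω
Parallel: admittances add. Y = 1/R + 1/(jωL) + jωC
Y = (0.00476 − j0.0441) S
|Y| = 0.0444 S → |Z| = 1/|Y| = 22.5 Ω, ∠Z = −∠Y = 83.8°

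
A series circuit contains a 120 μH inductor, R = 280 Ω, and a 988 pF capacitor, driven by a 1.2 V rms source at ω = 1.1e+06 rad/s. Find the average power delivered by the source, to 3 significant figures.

X_L = ωL = 132 Ω
X_C = 1/(ωC) = 920 Ω
Net reactance X = X_L − X_C = -788 Ω
Z = 280 − j788 Ω
|Z| = √(280² + 788²) = 836 Ω
∠Z = arctan(-788/280) = -70.4°
I = V/|Z| = 1.43 mA
P = VI cos φ = 1.2 × 0.00143 × cos(-70.4°) = 576 μW

576 μW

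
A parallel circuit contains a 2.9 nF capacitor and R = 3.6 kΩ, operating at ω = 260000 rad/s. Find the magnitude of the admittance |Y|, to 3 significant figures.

804 μS

X_C = 1/(ωC) = 1330 Ω
Parallel: admittances add. Y = 1/R + jωC
Y = (0.000278 + j0.000754) S
|Y| = 0.000804 S → |Z| = 1/|Y| = 1240 Ω, ∠Z = −∠Y = -69.8°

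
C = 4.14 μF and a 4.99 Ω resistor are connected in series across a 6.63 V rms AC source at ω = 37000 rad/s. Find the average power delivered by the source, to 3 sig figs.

X_C = 1/(ωC) = 6.53 Ω
Z = 4.99 − j6.53 Ω
|Z| = √(4.99² + 6.53²) = 8.22 Ω
∠Z = arctan(-6.53/4.99) = -52.6°
I = V/|Z| = 807 mA
P = VI cos φ = 6.63 × 0.807 × cos(-52.6°) = 3.25 W

3.25 W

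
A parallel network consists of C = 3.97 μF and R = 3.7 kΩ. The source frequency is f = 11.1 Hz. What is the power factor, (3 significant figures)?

0.699

ω = 2πf = 69.74 rad/s
X_C = 1/(ωC) = 3610 Ω
Parallel: admittances add. Y = 1/R + jωC
Y = (0.000270 + j0.000277) S
|Y| = 0.000387 S → |Z| = 1/|Y| = 2580 Ω, ∠Z = −∠Y = -45.7°
cos φ = cos(-45.7°) = 0.699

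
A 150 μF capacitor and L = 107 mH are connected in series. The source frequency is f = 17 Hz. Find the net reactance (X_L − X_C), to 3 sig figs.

-51.0 Ω

ω = 2πf = 106.8 rad/s
X_L = ωL = 11.4 Ω
X_C = 1/(ωC) = 62.4 Ω
X = 11.4 − 62.4 = -51.0 Ω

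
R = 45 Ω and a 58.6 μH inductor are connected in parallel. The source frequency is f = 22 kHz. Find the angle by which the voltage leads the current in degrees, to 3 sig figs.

79.8°

ω = 2πf = 138200 rad/s
X_L = ωL = 8.10 Ω
Parallel: admittances add. Y = 1/R + 1/(jωL)
Y = (0.0222 − j0.123) S
|Y| = 0.125 S → |Z| = 1/|Y| = 7.97 Ω, ∠Z = −∠Y = 79.8°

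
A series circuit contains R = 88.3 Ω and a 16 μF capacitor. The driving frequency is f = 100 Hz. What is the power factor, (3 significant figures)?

0.664

ω = 2πf = 628.3 rad/s
X_C = 1/(ωC) = 99.5 Ω
Z = 88.3 − j99.5 Ω
|Z| = √(88.3² + 99.5²) = 133 Ω
∠Z = arctan(-99.5/88.3) = -48.4°
cos φ = cos(-48.4°) = 0.664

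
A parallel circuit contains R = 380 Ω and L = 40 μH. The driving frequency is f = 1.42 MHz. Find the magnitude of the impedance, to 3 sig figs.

ω = 2πf = 8.922e+06 rad/s
X_L = ωL = 357 Ω
Parallel: admittances add. Y = 1/R + 1/(jωL)
Y = (0.00263 − j0.00280) S
|Y| = 0.00384 S → |Z| = 1/|Y| = 260 Ω, ∠Z = −∠Y = 46.8°

260 Ω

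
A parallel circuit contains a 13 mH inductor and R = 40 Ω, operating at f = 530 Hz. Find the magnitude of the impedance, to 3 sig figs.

29.4 Ω

ω = 2πf = 3330 rad/s
X_L = ωL = 43.3 Ω
Parallel: admittances add. Y = 1/R + 1/(jωL)
Y = (0.0250 − j0.0231) S
|Y| = 0.0340 S → |Z| = 1/|Y| = 29.4 Ω, ∠Z = −∠Y = 42.7°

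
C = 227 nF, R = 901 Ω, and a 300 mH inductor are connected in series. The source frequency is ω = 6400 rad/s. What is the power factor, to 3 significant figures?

0.590

X_L = ωL = 1920 Ω
X_C = 1/(ωC) = 688 Ω
Net reactance X = X_L − X_C = 1230 Ω
Z = 901 + j1230 Ω
|Z| = √(901² + 1230²) = 1530 Ω
∠Z = arctan(1230/901) = 53.8°
cos φ = cos(53.8°) = 0.590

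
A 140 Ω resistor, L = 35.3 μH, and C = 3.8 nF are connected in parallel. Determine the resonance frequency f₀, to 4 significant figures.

434.6 kHz

ω₀ = 1/√(LC) = 1/√(3.53e-05 × 3.8e-09) = 2.73e+06 rad/s
f₀ = ω₀/(2π) = 434.6 kHz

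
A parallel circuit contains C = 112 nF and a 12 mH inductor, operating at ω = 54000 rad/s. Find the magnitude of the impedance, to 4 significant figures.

X_L = ωL = 648.0 Ω
X_C = 1/(ωC) = 165.3 Ω
Parallel: admittances add. Y = 1/(jωL) + jωC
Y = (0 + j0.004505) S
|Y| = 0.004505 S → |Z| = 1/|Y| = 222.0 Ω, ∠Z = −∠Y = -90.00°

222.0 Ω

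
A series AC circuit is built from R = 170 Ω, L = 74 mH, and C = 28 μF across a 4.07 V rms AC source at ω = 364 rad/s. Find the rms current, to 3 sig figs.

22.1 mA

X_L = ωL = 26.9 Ω
X_C = 1/(ωC) = 98.1 Ω
Net reactance X = X_L − X_C = -71.2 Ω
Z = 170 − j71.2 Ω
|Z| = √(170² + 71.2²) = 184 Ω
I = V/|Z| = 4.07/184 = 22.1 mA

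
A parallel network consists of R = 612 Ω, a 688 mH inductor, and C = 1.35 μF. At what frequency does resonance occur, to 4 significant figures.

ω₀ = 1/√(LC) = 1/√(0.688 × 1.35e-06) = 1038 rad/s
f₀ = ω₀/(2π) = 165.1 Hz

165.1 Hz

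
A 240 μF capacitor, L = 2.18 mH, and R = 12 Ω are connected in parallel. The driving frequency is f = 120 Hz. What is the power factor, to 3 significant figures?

ω = 2πf = 754.0 rad/s
X_L = ωL = 1.64 Ω
X_C = 1/(ωC) = 5.53 Ω
Parallel: admittances add. Y = 1/R + 1/(jωL) + jωC
Y = (0.0833 − j0.427) S
|Y| = 0.435 S → |Z| = 1/|Y| = 2.30 Ω, ∠Z = −∠Y = 79.0°
cos φ = cos(79.0°) = 0.191

0.191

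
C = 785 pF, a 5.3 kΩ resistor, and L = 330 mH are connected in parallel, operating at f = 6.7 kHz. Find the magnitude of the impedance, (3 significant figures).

5190 Ω

ω = 2πf = 42100 rad/s
X_L = ωL = 13900 Ω
X_C = 1/(ωC) = 30300 Ω
Parallel: admittances add. Y = 1/R + 1/(jωL) + jωC
Y = (0.000189 − j3.89e-05) S
|Y| = 0.000193 S → |Z| = 1/|Y| = 5190 Ω, ∠Z = −∠Y = 11.7°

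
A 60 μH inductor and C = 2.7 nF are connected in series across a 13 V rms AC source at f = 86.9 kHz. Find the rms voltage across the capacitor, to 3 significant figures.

ω = 2πf = 546000 rad/s
X_L = ωL = 32.8 Ω
X_C = 1/(ωC) = 678 Ω
Net reactance X = X_L − X_C = -646 Ω
Z = − j646 Ω
|Z| = √(0² + 646²) = 646 Ω
I = V/|Z| = 20.1 mA
V_C = I·|Z_C| = 0.0201 × 678 = 13.7 V

13.7 V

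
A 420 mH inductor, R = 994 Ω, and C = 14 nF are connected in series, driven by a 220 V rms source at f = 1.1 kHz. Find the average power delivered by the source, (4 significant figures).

855.7 mW

ω = 2πf = 6912 rad/s
X_L = ωL = 2903 Ω
X_C = 1/(ωC) = 10330 Ω
Net reactance X = X_L − X_C = -7432 Ω
Z = 994.0 − j7432 Ω
|Z| = √(994.0² + 7432²) = 7498 Ω
∠Z = arctan(-7432/994.0) = -82.38°
I = V/|Z| = 29.34 mA
P = VI cos φ = 220 × 0.02934 × cos(-82.38°) = 855.7 mW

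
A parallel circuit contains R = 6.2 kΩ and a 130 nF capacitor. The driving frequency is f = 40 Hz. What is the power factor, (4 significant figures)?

0.9801

ω = 2πf = 251.3 rad/s
X_C = 1/(ωC) = 30610 Ω
Parallel: admittances add. Y = 1/R + jωC
Y = (0.0001613 + j3.267e-05) S
|Y| = 0.0001646 S → |Z| = 1/|Y| = 6077 Ω, ∠Z = −∠Y = -11.45°
cos φ = cos(-11.45°) = 0.9801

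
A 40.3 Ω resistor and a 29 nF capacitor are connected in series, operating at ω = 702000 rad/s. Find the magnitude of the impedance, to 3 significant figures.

X_C = 1/(ωC) = 49.1 Ω
Z = 40.3 − j49.1 Ω
|Z| = √(40.3² + 49.1²) = 63.5 Ω

63.5 Ω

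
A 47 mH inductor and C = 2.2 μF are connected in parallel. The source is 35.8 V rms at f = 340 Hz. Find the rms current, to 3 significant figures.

188 mA

ω = 2πf = 2136 rad/s
X_L = ωL = 100 Ω
X_C = 1/(ωC) = 213 Ω
Parallel: admittances add. Y = 1/(jωL) + jωC
Y = (0 − j0.00526) S
|Y| = 0.00526 S → |Z| = 1/|Y| = 190 Ω, ∠Z = −∠Y = 90.0°
I = V/|Z| = 35.8/190 = 188 mA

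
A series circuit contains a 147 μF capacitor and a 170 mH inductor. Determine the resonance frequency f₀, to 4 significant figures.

31.84 Hz

ω₀ = 1/√(LC) = 1/√(0.17 × 0.000147) = 200.0 rad/s
f₀ = ω₀/(2π) = 31.84 Hz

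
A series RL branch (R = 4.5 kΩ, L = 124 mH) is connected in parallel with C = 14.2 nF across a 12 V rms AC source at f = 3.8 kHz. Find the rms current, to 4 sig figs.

3.399 mA

ω = 2πf = 23880 rad/s
X_L = ωL = 2961 Ω
X_C = 1/(ωC) = 2949 Ω
Branch 1 (R+jX_L): Z₁ = 4500 + j2961 Ω, |Z₁| = 5387 Ω
Branch 2 (−jX_C): Z₂ = −j2949 Ω
Parallel: Z = Z₁Z₂/(Z₁+Z₂), |Z| = 3531 Ω, ∠Z = -56.80°
I = V/|Z| = 12/3531 = 3.399 mA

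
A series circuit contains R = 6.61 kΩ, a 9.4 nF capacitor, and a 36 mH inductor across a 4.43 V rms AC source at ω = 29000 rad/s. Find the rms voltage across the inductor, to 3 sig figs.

X_L = ωL = 1040 Ω
X_C = 1/(ωC) = 3670 Ω
Net reactance X = X_L − X_C = -2620 Ω
Z = 6610 − j2620 Ω
|Z| = √(6610² + 2620²) = 7110 Ω
I = V/|Z| = 623 μA
V_L = I·|Z_L| = 0.000623 × 1040 = 0.650 V

0.650 V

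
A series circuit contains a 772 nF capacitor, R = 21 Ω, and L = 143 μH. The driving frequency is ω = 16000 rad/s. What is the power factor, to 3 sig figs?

X_L = ωL = 2.29 Ω
X_C = 1/(ωC) = 81.0 Ω
Net reactance X = X_L − X_C = -78.7 Ω
Z = 21.0 − j78.7 Ω
|Z| = √(21.0² + 78.7²) = 81.4 Ω
∠Z = arctan(-78.7/21.0) = -75.1°
cos φ = cos(-75.1°) = 0.258

0.258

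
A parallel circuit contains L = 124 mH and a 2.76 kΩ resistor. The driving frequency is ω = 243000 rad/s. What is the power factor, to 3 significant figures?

0.996

X_L = ωL = 30100 Ω
Parallel: admittances add. Y = 1/R + 1/(jωL)
Y = (0.000362 − j3.32e-05) S
|Y| = 0.000364 S → |Z| = 1/|Y| = 2750 Ω, ∠Z = −∠Y = 5.23°
cos φ = cos(5.23°) = 0.996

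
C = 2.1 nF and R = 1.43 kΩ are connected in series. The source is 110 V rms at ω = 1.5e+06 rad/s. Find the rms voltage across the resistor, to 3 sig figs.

107 V

X_C = 1/(ωC) = 317 Ω
Z = 1430 − j317 Ω
|Z| = √(1430² + 317²) = 1460 Ω
I = V/|Z| = 75.1 mA
V_R = I·|Z_R| = 0.0751 × 1430 = 107 V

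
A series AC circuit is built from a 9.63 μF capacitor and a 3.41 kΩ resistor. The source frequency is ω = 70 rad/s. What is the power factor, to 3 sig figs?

X_C = 1/(ωC) = 1480 Ω
Z = 3410 − j1480 Ω
|Z| = √(3410² + 1480²) = 3720 Ω
∠Z = arctan(-1480/3410) = -23.5°
cos φ = cos(-23.5°) = 0.917

0.917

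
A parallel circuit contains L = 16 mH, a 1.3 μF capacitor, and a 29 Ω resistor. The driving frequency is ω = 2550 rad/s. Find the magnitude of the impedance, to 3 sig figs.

X_L = ωL = 40.8 Ω
X_C = 1/(ωC) = 302 Ω
Parallel: admittances add. Y = 1/R + 1/(jωL) + jωC
Y = (0.0345 − j0.0212) S
|Y| = 0.0405 S → |Z| = 1/|Y| = 24.7 Ω, ∠Z = −∠Y = 31.6°

24.7 Ω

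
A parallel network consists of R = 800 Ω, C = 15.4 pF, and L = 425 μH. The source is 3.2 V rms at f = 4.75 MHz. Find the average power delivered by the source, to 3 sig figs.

12.8 mW

ω = 2πf = 2.985e+07 rad/s
X_L = ωL = 12700 Ω
X_C = 1/(ωC) = 2180 Ω
Parallel: admittances add. Y = 1/R + 1/(jωL) + jωC
Y = (0.00125 + j0.000381) S
|Y| = 0.00131 S → |Z| = 1/|Y| = 765 Ω, ∠Z = −∠Y = -16.9°
I = V/|Z| = 4.18 mA
P = VI cos φ = 3.2 × 0.00418 × cos(-16.9°) = 12.8 mW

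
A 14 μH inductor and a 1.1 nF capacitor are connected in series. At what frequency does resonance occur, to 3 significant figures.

ω₀ = 1/√(LC) = 1/√(1.4e-05 × 1.1e-09) = 8.058e+06 rad/s
f₀ = ω₀/(2π) = 1.28 MHz

1.28 MHz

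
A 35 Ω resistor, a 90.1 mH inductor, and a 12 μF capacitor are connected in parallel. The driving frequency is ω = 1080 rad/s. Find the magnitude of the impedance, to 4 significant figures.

X_L = ωL = 97.31 Ω
X_C = 1/(ωC) = 77.16 Ω
Parallel: admittances add. Y = 1/R + 1/(jωL) + jωC
Y = (0.02857 + j0.002683) S
|Y| = 0.02870 S → |Z| = 1/|Y| = 34.85 Ω, ∠Z = −∠Y = -5.365°

34.85 Ω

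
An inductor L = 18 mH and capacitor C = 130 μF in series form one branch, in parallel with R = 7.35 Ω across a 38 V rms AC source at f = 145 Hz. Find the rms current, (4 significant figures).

7.039 A

ω = 2πf = 911.1 rad/s
X_L = ωL = 16.40 Ω
X_C = 1/(ωC) = 8.443 Ω
Branch 1: Z₁ = R = 7.350 Ω
Branch 2 (series LC): Z₂ = j(X_L − X_C) = j7.956 Ω
Parallel: Z = Z₁Z₂/(Z₁+Z₂), |Z| = 5.399 Ω, ∠Z = 42.73°
I = V/|Z| = 38/5.399 = 7.039 A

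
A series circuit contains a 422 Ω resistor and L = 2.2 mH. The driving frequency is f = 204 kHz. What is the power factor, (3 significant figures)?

ω = 2πf = 1.282e+06 rad/s
X_L = ωL = 2820 Ω
Z = 422 + j2820 Ω
|Z| = √(422² + 2820²) = 2850 Ω
∠Z = arctan(2820/422) = 81.5°
cos φ = cos(81.5°) = 0.148

0.148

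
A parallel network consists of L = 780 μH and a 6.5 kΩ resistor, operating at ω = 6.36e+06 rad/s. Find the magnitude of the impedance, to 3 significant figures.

X_L = ωL = 4960 Ω
Parallel: admittances add. Y = 1/R + 1/(jωL)
Y = (0.000154 − j0.000202) S
|Y| = 0.000254 S → |Z| = 1/|Y| = 3940 Ω, ∠Z = −∠Y = 52.6°

3940 Ω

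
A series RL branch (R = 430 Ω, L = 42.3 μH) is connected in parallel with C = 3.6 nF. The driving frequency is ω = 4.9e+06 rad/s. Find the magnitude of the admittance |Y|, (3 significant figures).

16.8 mS

X_L = ωL = 207 Ω
X_C = 1/(ωC) = 56.7 Ω
Branch 1 (R+jX_L): Z₁ = 430 + j207 Ω, |Z₁| = 477 Ω
Branch 2 (−jX_C): Z₂ = −j56.7 Ω
Parallel: Z = Z₁Z₂/(Z₁+Z₂), |Z| = 59.4 Ω, ∠Z = -83.6°
|Y| = 1/|Z| = 16.8 mS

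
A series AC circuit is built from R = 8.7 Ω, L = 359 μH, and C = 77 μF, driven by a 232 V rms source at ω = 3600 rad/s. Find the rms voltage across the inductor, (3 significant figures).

X_L = ωL = 1.29 Ω
X_C = 1/(ωC) = 3.61 Ω
Net reactance X = X_L − X_C = -2.32 Ω
Z = 8.70 − j2.32 Ω
|Z| = √(8.70² + 2.32²) = 9.00 Ω
I = V/|Z| = 25.8 A
V_L = I·|Z_L| = 25.8 × 1.29 = 33.3 V

33.3 V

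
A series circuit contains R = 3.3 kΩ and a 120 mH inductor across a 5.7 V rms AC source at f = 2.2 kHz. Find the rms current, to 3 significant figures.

ω = 2πf = 13820 rad/s
X_L = ωL = 1660 Ω
Z = 3300 + j1660 Ω
|Z| = √(3300² + 1660²) = 3690 Ω
I = V/|Z| = 5.7/3690 = 1.54 mA

1.54 mA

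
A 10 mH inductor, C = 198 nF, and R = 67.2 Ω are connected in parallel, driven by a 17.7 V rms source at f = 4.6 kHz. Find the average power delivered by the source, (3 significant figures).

4.66 W

ω = 2πf = 28900 rad/s
X_L = ωL = 289 Ω
X_C = 1/(ωC) = 175 Ω
Parallel: admittances add. Y = 1/R + 1/(jωL) + jωC
Y = (0.0149 + j0.00226) S
|Y| = 0.0151 S → |Z| = 1/|Y| = 66.4 Ω, ∠Z = −∠Y = -8.65°
I = V/|Z| = 266 mA
P = VI cos φ = 17.7 × 0.266 × cos(-8.65°) = 4.66 W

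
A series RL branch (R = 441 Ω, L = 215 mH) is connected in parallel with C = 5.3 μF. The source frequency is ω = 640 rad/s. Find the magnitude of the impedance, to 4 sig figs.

290.9 Ω

X_L = ωL = 137.6 Ω
X_C = 1/(ωC) = 294.8 Ω
Branch 1 (R+jX_L): Z₁ = 441.0 + j137.6 Ω, |Z₁| = 462.0 Ω
Branch 2 (−jX_C): Z₂ = −j294.8 Ω
Parallel: Z = Z₁Z₂/(Z₁+Z₂), |Z| = 290.9 Ω, ∠Z = -53.05°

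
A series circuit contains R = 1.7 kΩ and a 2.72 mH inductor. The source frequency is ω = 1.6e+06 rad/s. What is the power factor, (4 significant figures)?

X_L = ωL = 4352 Ω
Z = 1700 + j4352 Ω
|Z| = √(1700² + 4352²) = 4672 Ω
∠Z = arctan(4352/1700) = 68.66°
cos φ = cos(68.66°) = 0.3639

0.3639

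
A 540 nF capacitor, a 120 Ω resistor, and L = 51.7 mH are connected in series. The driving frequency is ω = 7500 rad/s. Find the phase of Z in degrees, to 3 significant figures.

X_L = ωL = 388 Ω
X_C = 1/(ωC) = 247 Ω
Net reactance X = X_L − X_C = 141 Ω
Z = 120 + j141 Ω
|Z| = √(120² + 141²) = 185 Ω
∠Z = arctan(141/120) = 49.6°

49.6°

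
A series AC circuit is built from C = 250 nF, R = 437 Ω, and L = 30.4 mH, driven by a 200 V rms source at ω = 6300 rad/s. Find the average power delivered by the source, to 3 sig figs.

X_L = ωL = 192 Ω
X_C = 1/(ωC) = 635 Ω
Net reactance X = X_L − X_C = -443 Ω
Z = 437 − j443 Ω
|Z| = √(437² + 443²) = 623 Ω
∠Z = arctan(-443/437) = -45.4°
I = V/|Z| = 321 mA
P = VI cos φ = 200 × 0.321 × cos(-45.4°) = 45.1 W

45.1 W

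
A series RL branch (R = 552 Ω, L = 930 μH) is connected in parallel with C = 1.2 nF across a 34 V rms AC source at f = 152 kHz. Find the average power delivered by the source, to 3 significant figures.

ω = 2πf = 955000 rad/s
X_L = ωL = 888 Ω
X_C = 1/(ωC) = 873 Ω
Branch 1 (R+jX_L): Z₁ = 552 + j888 Ω, |Z₁| = 1050 Ω
Branch 2 (−jX_C): Z₂ = −j873 Ω
Parallel: Z = Z₁Z₂/(Z₁+Z₂), |Z| = 1650 Ω, ∠Z = -33.5°
I = V/|Z| = 20.6 mA
P = VI cos φ = 34 × 0.0206 × cos(-33.5°) = 584 mW

584 mW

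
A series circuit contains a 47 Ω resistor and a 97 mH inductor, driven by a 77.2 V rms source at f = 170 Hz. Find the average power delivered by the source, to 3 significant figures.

ω = 2πf = 1068 rad/s
X_L = ωL = 104 Ω
Z = 47.0 + j104 Ω
|Z| = √(47.0² + 104²) = 114 Ω
∠Z = arctan(104/47.0) = 65.6°
I = V/|Z| = 679 mA
P = VI cos φ = 77.2 × 0.679 × cos(65.6°) = 21.6 W

21.6 W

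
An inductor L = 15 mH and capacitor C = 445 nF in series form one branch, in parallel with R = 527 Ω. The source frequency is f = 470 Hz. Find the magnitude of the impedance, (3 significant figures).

ω = 2πf = 2953 rad/s
X_L = ωL = 44.3 Ω
X_C = 1/(ωC) = 761 Ω
Branch 1: Z₁ = R = 527 Ω
Branch 2 (series LC): Z₂ = j(X_L − X_C) = −j717 Ω
Parallel: Z = Z₁Z₂/(Z₁+Z₂), |Z| = 425 Ω, ∠Z = -36.3°

425 Ω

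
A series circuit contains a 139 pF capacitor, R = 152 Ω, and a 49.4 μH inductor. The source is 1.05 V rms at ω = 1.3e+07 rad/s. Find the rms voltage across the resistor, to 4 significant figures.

X_L = ωL = 642.2 Ω
X_C = 1/(ωC) = 553.4 Ω
Net reactance X = X_L − X_C = 88.80 Ω
Z = 152.0 + j88.80 Ω
|Z| = √(152.0² + 88.80²) = 176.0 Ω
I = V/|Z| = 5.965 mA
V_R = I·|Z_R| = 0.005965 × 152.0 = 0.9066 V

0.9066 V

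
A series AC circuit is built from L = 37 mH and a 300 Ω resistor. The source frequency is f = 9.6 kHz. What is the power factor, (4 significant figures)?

0.1332

ω = 2πf = 60320 rad/s
X_L = ωL = 2232 Ω
Z = 300.0 + j2232 Ω
|Z| = √(300.0² + 2232²) = 2252 Ω
∠Z = arctan(2232/300.0) = 82.34°
cos φ = cos(82.34°) = 0.1332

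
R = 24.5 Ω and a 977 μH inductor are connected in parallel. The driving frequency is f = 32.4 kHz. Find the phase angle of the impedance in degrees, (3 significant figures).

ω = 2πf = 203600 rad/s
X_L = ωL = 199 Ω
Parallel: admittances add. Y = 1/R + 1/(jωL)
Y = (0.0408 − j0.00503) S
|Y| = 0.0411 S → |Z| = 1/|Y| = 24.3 Ω, ∠Z = −∠Y = 7.02°

7.02°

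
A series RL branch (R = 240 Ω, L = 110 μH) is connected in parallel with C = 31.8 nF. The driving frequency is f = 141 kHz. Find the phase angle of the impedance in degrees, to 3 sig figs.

-82.4°

ω = 2πf = 885900 rad/s
X_L = ωL = 97.5 Ω
X_C = 1/(ωC) = 35.5 Ω
Branch 1 (R+jX_L): Z₁ = 240 + j97.5 Ω, |Z₁| = 259 Ω
Branch 2 (−jX_C): Z₂ = −j35.5 Ω
Parallel: Z = Z₁Z₂/(Z₁+Z₂), |Z| = 37.1 Ω, ∠Z = -82.4°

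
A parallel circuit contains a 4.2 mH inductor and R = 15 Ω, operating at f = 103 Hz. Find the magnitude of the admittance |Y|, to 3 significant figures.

374 mS

ω = 2πf = 647.2 rad/s
X_L = ωL = 2.72 Ω
Parallel: admittances add. Y = 1/R + 1/(jωL)
Y = (0.0667 − j0.368) S
|Y| = 0.374 S → |Z| = 1/|Y| = 2.67 Ω, ∠Z = −∠Y = 79.7°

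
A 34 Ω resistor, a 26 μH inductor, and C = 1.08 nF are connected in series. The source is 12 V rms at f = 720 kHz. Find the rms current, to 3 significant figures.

128 mA

ω = 2πf = 4.524e+06 rad/s
X_L = ωL = 118 Ω
X_C = 1/(ωC) = 205 Ω
Net reactance X = X_L − X_C = -87.1 Ω
Z = 34.0 − j87.1 Ω
|Z| = √(34.0² + 87.1²) = 93.5 Ω
I = V/|Z| = 12/93.5 = 128 mA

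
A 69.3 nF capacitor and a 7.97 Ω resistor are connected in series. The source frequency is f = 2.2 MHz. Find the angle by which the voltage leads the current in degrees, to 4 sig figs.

ω = 2πf = 1.382e+07 rad/s
X_C = 1/(ωC) = 1.044 Ω
Z = 7.970 − j1.044 Ω
|Z| = √(7.970² + 1.044²) = 8.038 Ω
∠Z = arctan(-1.044/7.970) = -7.462°

-7.462°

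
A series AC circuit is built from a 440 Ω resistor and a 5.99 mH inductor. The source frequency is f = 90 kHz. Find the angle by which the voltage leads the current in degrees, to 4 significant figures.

ω = 2πf = 565500 rad/s
X_L = ωL = 3387 Ω
Z = 440.0 + j3387 Ω
|Z| = √(440.0² + 3387²) = 3416 Ω
∠Z = arctan(3387/440.0) = 82.60°

82.60°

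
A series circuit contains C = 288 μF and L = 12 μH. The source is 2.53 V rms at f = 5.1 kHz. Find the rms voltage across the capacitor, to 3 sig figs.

0.993 V

ω = 2πf = 32040 rad/s
X_L = ωL = 0.385 Ω
X_C = 1/(ωC) = 0.108 Ω
Net reactance X = X_L − X_C = 0.276 Ω
Z = j0.276 Ω
|Z| = √(0² + 0.276²) = 0.276 Ω
I = V/|Z| = 9.16 A
V_C = I·|Z_C| = 9.16 × 0.108 = 0.993 V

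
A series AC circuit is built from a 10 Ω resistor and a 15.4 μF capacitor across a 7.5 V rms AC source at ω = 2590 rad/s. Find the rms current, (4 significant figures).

277.9 mA

X_C = 1/(ωC) = 25.07 Ω
Z = 10.00 − j25.07 Ω
|Z| = √(10.00² + 25.07²) = 26.99 Ω
I = V/|Z| = 7.5/26.99 = 277.9 mA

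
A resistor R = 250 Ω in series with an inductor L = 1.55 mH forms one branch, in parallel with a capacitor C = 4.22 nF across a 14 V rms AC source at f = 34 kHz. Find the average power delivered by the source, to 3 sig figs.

ω = 2πf = 213600 rad/s
X_L = ωL = 331 Ω
X_C = 1/(ωC) = 1110 Ω
Branch 1 (R+jX_L): Z₁ = 250 + j331 Ω, |Z₁| = 415 Ω
Branch 2 (−jX_C): Z₂ = −j1110 Ω
Parallel: Z = Z₁Z₂/(Z₁+Z₂), |Z| = 563 Ω, ∠Z = 35.1°
I = V/|Z| = 24.9 mA
P = VI cos φ = 14 × 0.0249 × cos(35.1°) = 285 mW

285 mW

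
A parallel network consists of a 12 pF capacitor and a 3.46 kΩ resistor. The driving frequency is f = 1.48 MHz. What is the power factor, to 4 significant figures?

0.9329

ω = 2πf = 9.299e+06 rad/s
X_C = 1/(ωC) = 8961 Ω
Parallel: admittances add. Y = 1/R + jωC
Y = (0.0002890 + j0.0001116) S
|Y| = 0.0003098 S → |Z| = 1/|Y| = 3228 Ω, ∠Z = −∠Y = -21.11°
cos φ = cos(-21.11°) = 0.9329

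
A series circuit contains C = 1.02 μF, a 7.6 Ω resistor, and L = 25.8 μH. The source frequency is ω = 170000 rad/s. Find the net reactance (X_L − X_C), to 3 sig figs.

-1.38 Ω

X_L = ωL = 4.39 Ω
X_C = 1/(ωC) = 5.77 Ω
X = 4.39 − 5.77 = -1.38 Ω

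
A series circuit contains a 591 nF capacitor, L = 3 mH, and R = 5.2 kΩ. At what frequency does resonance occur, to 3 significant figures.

ω₀ = 1/√(LC) = 1/√(0.003 × 5.91e-07) = 23750 rad/s
f₀ = ω₀/(2π) = 3.78 kHz

3.78 kHz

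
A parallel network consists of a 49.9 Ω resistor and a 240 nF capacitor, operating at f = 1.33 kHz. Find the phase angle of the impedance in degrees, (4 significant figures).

-5.715°

ω = 2πf = 8357 rad/s
X_C = 1/(ωC) = 498.6 Ω
Parallel: admittances add. Y = 1/R + jωC
Y = (0.02004 + j0.002006) S
|Y| = 0.02014 S → |Z| = 1/|Y| = 49.65 Ω, ∠Z = −∠Y = -5.715°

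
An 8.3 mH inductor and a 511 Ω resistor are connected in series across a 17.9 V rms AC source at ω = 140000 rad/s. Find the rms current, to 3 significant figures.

14.1 mA

X_L = ωL = 1160 Ω
Z = 511 + j1160 Ω
|Z| = √(511² + 1160²) = 1270 Ω
I = V/|Z| = 17.9/1270 = 14.1 mA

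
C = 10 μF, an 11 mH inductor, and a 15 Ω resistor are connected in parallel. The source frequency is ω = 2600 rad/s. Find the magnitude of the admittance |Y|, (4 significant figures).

X_L = ωL = 28.60 Ω
X_C = 1/(ωC) = 38.46 Ω
Parallel: admittances add. Y = 1/R + 1/(jωL) + jωC
Y = (0.06667 − j0.008965) S
|Y| = 0.06727 S → |Z| = 1/|Y| = 14.87 Ω, ∠Z = −∠Y = 7.659°

67.27 mS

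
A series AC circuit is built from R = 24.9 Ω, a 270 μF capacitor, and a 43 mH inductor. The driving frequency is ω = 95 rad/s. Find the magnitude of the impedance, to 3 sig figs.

X_L = ωL = 4.08 Ω
X_C = 1/(ωC) = 39.0 Ω
Net reactance X = X_L − X_C = -34.9 Ω
Z = 24.9 − j34.9 Ω
|Z| = √(24.9² + 34.9²) = 42.9 Ω

42.9 Ω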